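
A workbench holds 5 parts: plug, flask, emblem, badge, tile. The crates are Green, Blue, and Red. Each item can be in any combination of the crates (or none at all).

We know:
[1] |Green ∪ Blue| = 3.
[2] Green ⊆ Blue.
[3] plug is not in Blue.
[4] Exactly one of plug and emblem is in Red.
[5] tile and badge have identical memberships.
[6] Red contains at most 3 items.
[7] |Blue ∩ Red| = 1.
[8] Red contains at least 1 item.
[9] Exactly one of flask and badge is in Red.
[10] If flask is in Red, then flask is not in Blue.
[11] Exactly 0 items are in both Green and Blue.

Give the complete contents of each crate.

Green = {}; Blue = {badge, emblem, tile}; Red = {emblem, flask}

From (3): plug ∉ Blue.
(2) contrapositive: plug ∉ Green.
Suppose plug ∈ Red: no assignment then satisfies all the clues, so plug ∉ Red.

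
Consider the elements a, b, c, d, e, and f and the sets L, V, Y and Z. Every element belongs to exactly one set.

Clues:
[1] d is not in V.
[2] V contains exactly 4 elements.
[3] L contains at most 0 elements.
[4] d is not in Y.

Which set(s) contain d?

d: Z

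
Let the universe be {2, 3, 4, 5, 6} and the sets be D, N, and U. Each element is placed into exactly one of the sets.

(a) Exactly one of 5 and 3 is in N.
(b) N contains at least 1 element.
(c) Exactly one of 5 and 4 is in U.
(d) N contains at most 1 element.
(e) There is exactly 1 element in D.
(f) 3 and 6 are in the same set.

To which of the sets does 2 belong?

2: D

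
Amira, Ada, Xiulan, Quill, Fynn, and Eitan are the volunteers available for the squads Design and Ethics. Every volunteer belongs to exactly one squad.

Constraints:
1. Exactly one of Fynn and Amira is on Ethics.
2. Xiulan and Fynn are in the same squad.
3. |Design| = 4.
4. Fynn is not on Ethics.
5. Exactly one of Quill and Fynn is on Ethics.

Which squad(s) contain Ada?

Ada: Design

From (4): Fynn ∉ Ethics.
(1) (exactly one): Amira ∈ Ethics.
(2): Xiulan matches Fynn: Xiulan ∉ Ethics.
(5) (exactly one): Quill ∈ Ethics.
Only one squad left: Xiulan ∈ Design.
Only one squad left: Fynn ∈ Design.
(3): only 4 candidates remain for Design, so all are in.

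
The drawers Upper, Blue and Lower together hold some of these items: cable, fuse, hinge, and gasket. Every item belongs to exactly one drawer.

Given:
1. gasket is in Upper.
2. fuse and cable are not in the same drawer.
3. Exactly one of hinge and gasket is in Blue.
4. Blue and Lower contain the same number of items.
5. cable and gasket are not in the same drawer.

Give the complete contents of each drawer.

Upper = {fuse, gasket}; Blue = {hinge}; Lower = {cable}

From (1): gasket ∈ Upper.
(3) (exactly one): hinge ∈ Blue.
(5): cable ∉ Upper.
Suppose cable ∈ Blue: no assignment then satisfies all the clues, so cable ∉ Blue.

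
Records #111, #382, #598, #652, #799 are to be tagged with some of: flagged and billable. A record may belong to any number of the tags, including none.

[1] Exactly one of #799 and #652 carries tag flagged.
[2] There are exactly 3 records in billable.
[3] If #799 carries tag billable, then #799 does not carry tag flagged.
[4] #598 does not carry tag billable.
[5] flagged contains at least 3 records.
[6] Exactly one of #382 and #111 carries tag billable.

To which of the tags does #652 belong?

#652: billable, flagged

From (4): #598 ∉ billable.
Suppose #652 ∉ flagged: no assignment then satisfies all the clues, so #652 ∈ flagged.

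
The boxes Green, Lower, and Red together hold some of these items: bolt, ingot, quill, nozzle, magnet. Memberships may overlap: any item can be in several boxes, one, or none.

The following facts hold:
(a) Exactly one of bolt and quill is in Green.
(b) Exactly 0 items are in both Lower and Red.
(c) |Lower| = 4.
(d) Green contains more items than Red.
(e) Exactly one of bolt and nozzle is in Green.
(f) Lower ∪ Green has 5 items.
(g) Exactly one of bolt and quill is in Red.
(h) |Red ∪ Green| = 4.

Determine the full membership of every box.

Green = {ingot, magnet, nozzle, quill}; Lower = {bolt, ingot, magnet, nozzle}; Red = {quill}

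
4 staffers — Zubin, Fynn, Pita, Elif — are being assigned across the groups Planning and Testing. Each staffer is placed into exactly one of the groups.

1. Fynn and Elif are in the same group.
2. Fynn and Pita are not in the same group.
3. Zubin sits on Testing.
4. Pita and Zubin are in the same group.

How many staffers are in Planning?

From (3): Zubin ∈ Testing.
(4): Pita matches Zubin: Pita ∉ Planning.
(4): Pita matches Zubin: Pita ∈ Testing.
(2): Fynn ∉ Testing.
Only one group left: Fynn ∈ Planning.
(1): Elif matches Fynn: Elif ∈ Planning.

2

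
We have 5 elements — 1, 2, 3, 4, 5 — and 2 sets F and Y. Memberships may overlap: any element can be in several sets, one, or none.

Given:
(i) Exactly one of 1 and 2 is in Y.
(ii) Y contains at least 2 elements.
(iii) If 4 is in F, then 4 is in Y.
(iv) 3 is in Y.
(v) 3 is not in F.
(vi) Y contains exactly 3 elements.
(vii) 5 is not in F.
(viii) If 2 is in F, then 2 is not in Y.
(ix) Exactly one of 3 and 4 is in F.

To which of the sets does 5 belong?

From (iv): 3 ∈ Y.
From (v): 3 ∉ F.
From (vii): 5 ∉ F.
(ix) (exactly one): 4 ∈ F.
(iii): 4 ∈ Y.
Suppose 5 ∈ Y: no assignment then satisfies all the clues, so 5 ∉ Y.

5: none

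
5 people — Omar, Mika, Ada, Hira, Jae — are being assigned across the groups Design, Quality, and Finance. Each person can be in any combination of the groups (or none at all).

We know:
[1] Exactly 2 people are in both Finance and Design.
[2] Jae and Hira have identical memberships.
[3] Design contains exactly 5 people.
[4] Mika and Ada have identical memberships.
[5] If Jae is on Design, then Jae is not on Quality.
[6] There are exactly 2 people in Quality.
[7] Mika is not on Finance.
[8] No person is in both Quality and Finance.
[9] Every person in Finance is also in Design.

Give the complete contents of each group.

Design = {Ada, Hira, Jae, Mika, Omar}; Quality = {Ada, Mika}; Finance = {Hira, Jae}

From (7): Mika ∉ Finance.
(3): only 5 candidates remain for Design, so all are in.
(4): Ada matches Mika: Ada ∉ Finance.
(5): Jae ∉ Quality.
(2): Hira matches Jae: Hira ∉ Quality.
Suppose Omar ∈ Quality: no assignment then satisfies all the clues, so Omar ∉ Quality.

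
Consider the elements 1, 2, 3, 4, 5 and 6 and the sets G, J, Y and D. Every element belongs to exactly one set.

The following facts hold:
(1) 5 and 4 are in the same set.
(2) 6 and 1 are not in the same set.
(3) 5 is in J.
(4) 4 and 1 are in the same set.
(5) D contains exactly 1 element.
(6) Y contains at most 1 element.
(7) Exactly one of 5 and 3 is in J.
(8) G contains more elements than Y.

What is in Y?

From (3): 5 ∈ J.
(1): 4 matches 5: 4 ∉ G.
(1): 4 matches 5: 4 ∈ J.
(4): 1 matches 4: 1 ∉ G.
(4): 1 matches 4: 1 ∈ J.
(7) (exactly one): 3 ∉ J.
(2): 6 ∉ J.
Suppose 2 ∈ Y: no assignment then satisfies all the clues, so 2 ∉ Y.

Y = {}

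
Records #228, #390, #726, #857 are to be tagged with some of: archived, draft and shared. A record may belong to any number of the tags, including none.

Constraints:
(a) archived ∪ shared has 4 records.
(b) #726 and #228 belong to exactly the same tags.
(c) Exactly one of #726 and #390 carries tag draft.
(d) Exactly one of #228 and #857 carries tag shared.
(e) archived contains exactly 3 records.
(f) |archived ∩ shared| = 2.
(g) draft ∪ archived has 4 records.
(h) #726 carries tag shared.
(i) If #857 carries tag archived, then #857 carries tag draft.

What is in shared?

From (h): #726 ∈ shared.
(b): #228 matches #726: #228 ∈ shared.
(d) (exactly one): #857 ∉ shared.
Suppose #390 ∉ shared: no assignment then satisfies all the clues, so #390 ∈ shared.

shared = {#228, #390, #726}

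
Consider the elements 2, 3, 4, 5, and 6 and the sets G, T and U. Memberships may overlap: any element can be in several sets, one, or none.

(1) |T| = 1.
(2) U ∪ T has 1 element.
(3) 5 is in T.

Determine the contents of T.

From (3): 5 ∈ T.
(1): T already has 1, so the rest are out.

T = {5}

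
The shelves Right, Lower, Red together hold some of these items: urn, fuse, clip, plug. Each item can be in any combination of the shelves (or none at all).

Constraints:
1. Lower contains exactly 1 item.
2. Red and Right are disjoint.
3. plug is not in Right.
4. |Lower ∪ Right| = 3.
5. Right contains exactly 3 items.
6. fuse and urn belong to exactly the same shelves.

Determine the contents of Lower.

Lower = {clip}

From (3): plug ∉ Right.
(5): only 3 candidates remain for Right, so all are in.
(2) (disjoint): urn ∉ Red.
(2) (disjoint): fuse ∉ Red.
(2) (disjoint): clip ∉ Red.
Suppose urn ∈ Lower: no assignment then satisfies all the clues, so urn ∉ Lower.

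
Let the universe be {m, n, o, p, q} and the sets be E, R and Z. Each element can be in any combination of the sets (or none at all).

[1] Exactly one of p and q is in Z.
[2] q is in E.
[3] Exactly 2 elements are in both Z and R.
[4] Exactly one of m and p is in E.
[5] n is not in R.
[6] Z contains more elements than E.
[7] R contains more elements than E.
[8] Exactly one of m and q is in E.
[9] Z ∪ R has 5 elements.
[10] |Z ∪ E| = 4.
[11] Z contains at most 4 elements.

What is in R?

From (2): q ∈ E.
From (5): n ∉ R.
(8) (exactly one): m ∉ E.
(4) (exactly one): p ∈ E.
Suppose m ∉ R: no assignment then satisfies all the clues, so m ∈ R.

R = {m, o, p, q}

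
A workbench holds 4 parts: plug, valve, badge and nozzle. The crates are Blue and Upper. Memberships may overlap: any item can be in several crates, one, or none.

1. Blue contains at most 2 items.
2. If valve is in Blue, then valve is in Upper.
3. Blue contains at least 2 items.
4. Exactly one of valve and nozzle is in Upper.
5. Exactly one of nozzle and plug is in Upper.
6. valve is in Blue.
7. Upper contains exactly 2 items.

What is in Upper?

From (6): valve ∈ Blue.
(2): valve ∈ Upper.
(4) (exactly one): nozzle ∉ Upper.
(5) (exactly one): plug ∈ Upper.
(7): Upper already has 2, so the rest are out.

Upper = {plug, valve}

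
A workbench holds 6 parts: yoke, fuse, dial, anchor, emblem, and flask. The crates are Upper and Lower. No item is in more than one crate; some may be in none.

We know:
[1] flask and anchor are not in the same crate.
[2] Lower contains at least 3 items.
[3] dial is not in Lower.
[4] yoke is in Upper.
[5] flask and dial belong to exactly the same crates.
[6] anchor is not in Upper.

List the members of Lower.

From (3): dial ∉ Lower.
From (4): yoke ∈ Upper.
From (6): anchor ∉ Upper.
(5): flask matches dial: flask ∉ Lower.
(2): only 3 candidates remain for Lower, so all are in.

Lower = {anchor, emblem, fuse}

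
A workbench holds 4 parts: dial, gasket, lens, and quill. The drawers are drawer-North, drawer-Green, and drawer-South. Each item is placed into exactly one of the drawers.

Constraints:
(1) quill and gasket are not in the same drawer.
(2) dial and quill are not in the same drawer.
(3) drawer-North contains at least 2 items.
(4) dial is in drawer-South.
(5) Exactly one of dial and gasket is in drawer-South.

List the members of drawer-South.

drawer-South = {dial}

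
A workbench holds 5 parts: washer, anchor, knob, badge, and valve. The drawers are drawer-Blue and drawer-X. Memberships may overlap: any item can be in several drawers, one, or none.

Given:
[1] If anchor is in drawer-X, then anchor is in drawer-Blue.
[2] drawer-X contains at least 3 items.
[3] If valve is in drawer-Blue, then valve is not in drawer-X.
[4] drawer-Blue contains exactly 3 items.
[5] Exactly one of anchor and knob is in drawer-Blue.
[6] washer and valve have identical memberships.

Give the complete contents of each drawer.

drawer-Blue = {anchor, valve, washer}; drawer-X = {anchor, badge, knob}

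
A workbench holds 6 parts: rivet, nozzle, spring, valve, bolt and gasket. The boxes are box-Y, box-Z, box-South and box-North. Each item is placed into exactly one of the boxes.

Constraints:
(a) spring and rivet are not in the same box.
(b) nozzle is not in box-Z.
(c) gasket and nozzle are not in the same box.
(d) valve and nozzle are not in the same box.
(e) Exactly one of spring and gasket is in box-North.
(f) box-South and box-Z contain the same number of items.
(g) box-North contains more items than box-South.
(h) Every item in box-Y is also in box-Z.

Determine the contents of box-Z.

box-Z = {spring}

From (b): nozzle ∉ box-Z.
(h) contrapositive: nozzle ∉ box-Y.
Suppose rivet ∈ box-Z: no assignment then satisfies all the clues, so rivet ∉ box-Z.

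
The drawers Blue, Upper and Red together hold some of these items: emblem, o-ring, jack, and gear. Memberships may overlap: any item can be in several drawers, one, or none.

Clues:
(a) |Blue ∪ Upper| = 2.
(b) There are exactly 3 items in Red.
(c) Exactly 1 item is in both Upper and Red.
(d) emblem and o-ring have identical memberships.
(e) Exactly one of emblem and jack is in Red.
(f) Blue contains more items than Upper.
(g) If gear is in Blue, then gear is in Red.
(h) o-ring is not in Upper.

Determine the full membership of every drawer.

Blue = {gear, jack}; Upper = {gear}; Red = {emblem, gear, o-ring}

From (h): o-ring ∉ Upper.
(d): emblem matches o-ring: emblem ∉ Upper.
Suppose emblem ∈ Blue: no assignment then satisfies all the clues, so emblem ∉ Blue.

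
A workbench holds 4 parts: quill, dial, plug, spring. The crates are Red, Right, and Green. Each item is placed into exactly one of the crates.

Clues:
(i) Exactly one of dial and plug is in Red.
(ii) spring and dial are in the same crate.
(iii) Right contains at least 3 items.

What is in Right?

Right = {dial, quill, spring}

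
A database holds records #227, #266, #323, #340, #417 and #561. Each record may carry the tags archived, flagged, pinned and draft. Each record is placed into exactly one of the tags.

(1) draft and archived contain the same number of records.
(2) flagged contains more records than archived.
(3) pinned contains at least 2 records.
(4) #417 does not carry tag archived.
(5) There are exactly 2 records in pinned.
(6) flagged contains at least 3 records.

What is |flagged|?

4

From (4): #417 ∉ archived.
Suppose #227 ∈ archived: no assignment then satisfies all the clues, so #227 ∉ archived.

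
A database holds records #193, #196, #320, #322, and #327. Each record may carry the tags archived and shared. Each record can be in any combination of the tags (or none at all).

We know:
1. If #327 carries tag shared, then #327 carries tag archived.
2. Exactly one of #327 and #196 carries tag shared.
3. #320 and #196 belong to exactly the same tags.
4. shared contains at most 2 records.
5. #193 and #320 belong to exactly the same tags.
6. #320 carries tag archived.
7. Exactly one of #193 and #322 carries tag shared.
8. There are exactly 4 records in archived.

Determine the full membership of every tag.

archived = {#193, #196, #320, #327}; shared = {#322, #327}

From (6): #320 ∈ archived.
(3): #196 matches #320: #196 ∈ archived.
(5): #193 matches #320: #193 ∈ archived.
Suppose #193 ∈ shared: no assignment then satisfies all the clues, so #193 ∉ shared.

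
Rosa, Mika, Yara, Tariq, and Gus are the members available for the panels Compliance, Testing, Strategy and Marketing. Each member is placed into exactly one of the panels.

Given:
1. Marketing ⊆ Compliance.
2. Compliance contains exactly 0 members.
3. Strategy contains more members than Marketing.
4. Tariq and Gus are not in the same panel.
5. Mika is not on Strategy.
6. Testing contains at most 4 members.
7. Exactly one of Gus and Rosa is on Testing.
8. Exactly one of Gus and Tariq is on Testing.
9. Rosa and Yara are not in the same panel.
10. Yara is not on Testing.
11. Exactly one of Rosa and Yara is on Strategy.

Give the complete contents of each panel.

From (5): Mika ∉ Strategy.
From (10): Yara ∉ Testing.
(2): Compliance already has 0, so the rest are out.
(1) contrapositive: Rosa ∉ Marketing.
(1) contrapositive: Mika ∉ Marketing.
(1) contrapositive: Yara ∉ Marketing.
(1) contrapositive: Tariq ∉ Marketing.
(1) contrapositive: Gus ∉ Marketing.
Only one panel left: Mika ∈ Testing.
Only one panel left: Yara ∈ Strategy.
(9): Rosa ∉ Strategy.
Only one panel left: Gus ∈ Strategy.

Compliance = {}; Testing = {Mika, Rosa, Tariq}; Strategy = {Gus, Yara}; Marketing = {}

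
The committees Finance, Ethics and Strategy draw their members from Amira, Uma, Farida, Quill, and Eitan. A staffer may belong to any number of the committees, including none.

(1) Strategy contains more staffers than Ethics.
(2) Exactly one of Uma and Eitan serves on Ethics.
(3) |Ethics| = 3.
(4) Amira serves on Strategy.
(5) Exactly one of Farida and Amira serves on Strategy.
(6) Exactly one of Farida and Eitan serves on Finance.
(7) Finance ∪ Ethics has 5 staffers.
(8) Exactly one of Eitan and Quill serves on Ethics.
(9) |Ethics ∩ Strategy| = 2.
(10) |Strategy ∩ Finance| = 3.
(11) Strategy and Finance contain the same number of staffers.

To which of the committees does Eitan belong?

Eitan: Ethics, Strategy

From (4): Amira ∈ Strategy.
(5) (exactly one): Farida ∉ Strategy.
Suppose Eitan ∈ Finance: no assignment then satisfies all the clues, so Eitan ∉ Finance.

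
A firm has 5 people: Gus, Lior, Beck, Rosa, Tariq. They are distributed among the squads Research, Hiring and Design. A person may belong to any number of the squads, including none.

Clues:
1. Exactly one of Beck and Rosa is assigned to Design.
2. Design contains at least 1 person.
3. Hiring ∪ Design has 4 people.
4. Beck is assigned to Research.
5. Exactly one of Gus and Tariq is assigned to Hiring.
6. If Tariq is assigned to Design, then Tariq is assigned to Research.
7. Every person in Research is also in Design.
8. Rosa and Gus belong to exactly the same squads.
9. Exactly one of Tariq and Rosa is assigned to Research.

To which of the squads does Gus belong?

From (4): Beck ∈ Research.
(7) with Beck ∈ Research: Beck ∈ Design.
(1) (exactly one): Rosa ∉ Design.
(7) contrapositive: Rosa ∉ Research.
(8): Gus matches Rosa: Gus ∉ Research.
(8): Gus matches Rosa: Gus ∉ Design.
(9) (exactly one): Tariq ∈ Research.
(7) with Tariq ∈ Research: Tariq ∈ Design.
Suppose Gus ∉ Hiring: no assignment then satisfies all the clues, so Gus ∈ Hiring.

Gus: Hiring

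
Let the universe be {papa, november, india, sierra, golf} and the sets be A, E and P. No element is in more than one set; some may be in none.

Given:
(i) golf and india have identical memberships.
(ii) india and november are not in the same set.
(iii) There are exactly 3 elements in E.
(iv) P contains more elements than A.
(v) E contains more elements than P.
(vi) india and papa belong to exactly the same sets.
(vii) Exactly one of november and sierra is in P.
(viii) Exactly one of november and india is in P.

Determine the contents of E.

E = {golf, india, papa}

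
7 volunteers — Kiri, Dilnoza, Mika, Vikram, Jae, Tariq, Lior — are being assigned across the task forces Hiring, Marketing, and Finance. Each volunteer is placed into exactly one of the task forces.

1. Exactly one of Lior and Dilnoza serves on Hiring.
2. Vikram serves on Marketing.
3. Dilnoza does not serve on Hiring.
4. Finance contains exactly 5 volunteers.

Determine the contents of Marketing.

From (2): Vikram ∈ Marketing.
From (3): Dilnoza ∉ Hiring.
(1) (exactly one): Lior ∈ Hiring.
(4): only 5 candidates remain for Finance, so all are in.

Marketing = {Vikram}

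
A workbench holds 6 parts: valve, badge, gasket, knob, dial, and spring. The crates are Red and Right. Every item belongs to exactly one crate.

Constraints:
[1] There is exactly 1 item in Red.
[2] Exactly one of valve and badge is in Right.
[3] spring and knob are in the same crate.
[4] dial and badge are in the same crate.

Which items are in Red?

Red = {valve}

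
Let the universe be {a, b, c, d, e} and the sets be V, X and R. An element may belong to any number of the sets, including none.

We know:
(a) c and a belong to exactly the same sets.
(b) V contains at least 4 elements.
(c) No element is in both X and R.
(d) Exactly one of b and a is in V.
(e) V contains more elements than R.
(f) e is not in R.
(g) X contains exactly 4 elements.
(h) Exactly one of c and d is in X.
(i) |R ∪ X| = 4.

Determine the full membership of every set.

V = {a, c, d, e}; X = {a, b, c, e}; R = {}

From (f): e ∉ R.
Suppose a ∉ V: no assignment then satisfies all the clues, so a ∈ V.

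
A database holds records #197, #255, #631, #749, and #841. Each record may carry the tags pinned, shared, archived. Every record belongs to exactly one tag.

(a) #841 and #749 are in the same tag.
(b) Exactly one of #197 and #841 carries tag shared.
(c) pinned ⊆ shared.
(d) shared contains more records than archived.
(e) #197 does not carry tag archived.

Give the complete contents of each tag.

pinned = {}; shared = {#197, #255, #631}; archived = {#749, #841}

From (e): #197 ∉ archived.
Suppose #197 ∈ pinned: no assignment then satisfies all the clues, so #197 ∉ pinned.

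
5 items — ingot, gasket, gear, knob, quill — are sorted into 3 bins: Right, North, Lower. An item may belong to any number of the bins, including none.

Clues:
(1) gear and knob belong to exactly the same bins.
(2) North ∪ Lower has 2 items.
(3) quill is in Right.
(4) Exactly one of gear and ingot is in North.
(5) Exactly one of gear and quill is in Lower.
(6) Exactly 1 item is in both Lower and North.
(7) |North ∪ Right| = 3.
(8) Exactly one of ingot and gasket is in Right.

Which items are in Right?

Right = {gasket, quill}

From (3): quill ∈ Right.
Suppose ingot ∈ Right: no assignment then satisfies all the clues, so ingot ∉ Right.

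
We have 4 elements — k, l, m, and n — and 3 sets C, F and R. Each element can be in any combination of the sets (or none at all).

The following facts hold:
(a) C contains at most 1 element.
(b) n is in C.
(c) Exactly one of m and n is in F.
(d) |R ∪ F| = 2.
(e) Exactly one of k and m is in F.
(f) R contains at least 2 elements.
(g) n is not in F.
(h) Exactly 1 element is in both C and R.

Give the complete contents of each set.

C = {n}; F = {m}; R = {m, n}

From (b): n ∈ C.
From (g): n ∉ F.
(a): C already has 1, so the rest are out.
(c) (exactly one): m ∈ F.
(e) (exactly one): k ∉ F.
Suppose k ∈ R: no assignment then satisfies all the clues, so k ∉ R.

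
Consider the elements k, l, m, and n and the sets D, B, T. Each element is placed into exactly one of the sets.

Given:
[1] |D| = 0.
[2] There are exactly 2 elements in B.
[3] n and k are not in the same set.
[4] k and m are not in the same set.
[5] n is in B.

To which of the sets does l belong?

From (5): n ∈ B.
(1): D already has 0, so the rest are out.
(3): k ∉ B.
Only one set left: k ∈ T.
(4): m ∉ T.
Only one set left: m ∈ B.
(2): B already has 2, so the rest are out.
Only one set left: l ∈ T.

l: T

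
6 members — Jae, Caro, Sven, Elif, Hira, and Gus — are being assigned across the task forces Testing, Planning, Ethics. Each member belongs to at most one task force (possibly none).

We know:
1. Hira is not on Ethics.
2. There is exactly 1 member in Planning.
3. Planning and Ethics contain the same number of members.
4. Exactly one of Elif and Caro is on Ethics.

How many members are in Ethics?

1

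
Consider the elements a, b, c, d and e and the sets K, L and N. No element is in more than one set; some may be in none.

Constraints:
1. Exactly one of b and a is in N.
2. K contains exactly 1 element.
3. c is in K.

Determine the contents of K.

From (3): c ∈ K.
(2): K already has 1, so the rest are out.

K = {c}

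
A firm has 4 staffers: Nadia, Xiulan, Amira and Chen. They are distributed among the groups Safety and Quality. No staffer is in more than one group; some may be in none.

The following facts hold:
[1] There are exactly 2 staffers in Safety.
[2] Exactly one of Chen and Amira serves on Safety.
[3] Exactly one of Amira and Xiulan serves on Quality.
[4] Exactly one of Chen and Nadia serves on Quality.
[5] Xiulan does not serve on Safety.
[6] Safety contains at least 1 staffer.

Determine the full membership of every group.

Safety = {Amira, Nadia}; Quality = {Chen, Xiulan}

From (5): Xiulan ∉ Safety.
Suppose Nadia ∉ Safety: no assignment then satisfies all the clues, so Nadia ∈ Safety.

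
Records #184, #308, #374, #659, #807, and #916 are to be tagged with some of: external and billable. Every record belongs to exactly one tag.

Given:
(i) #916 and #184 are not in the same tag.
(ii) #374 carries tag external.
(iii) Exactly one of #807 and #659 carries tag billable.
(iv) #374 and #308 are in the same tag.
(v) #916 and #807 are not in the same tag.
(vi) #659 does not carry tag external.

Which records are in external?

external = {#184, #308, #374, #807}

From (ii): #374 ∈ external.
From (vi): #659 ∉ external.
(iv): #308 matches #374: #308 ∈ external.
Only one tag left: #659 ∈ billable.
(iii) (exactly one): #807 ∉ billable.
Only one tag left: #807 ∈ external.
(v): #916 ∉ external.
Only one tag left: #916 ∈ billable.
(i): #184 ∉ billable.
Only one tag left: #184 ∈ external.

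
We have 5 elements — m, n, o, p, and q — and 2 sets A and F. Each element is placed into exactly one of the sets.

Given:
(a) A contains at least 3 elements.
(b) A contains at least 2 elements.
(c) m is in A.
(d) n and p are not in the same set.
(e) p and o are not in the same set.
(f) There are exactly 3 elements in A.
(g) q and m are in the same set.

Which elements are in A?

A = {m, p, q}

From (c): m ∈ A.
(g): q matches m: q ∈ A.
Suppose n ∈ A: no assignment then satisfies all the clues, so n ∉ A.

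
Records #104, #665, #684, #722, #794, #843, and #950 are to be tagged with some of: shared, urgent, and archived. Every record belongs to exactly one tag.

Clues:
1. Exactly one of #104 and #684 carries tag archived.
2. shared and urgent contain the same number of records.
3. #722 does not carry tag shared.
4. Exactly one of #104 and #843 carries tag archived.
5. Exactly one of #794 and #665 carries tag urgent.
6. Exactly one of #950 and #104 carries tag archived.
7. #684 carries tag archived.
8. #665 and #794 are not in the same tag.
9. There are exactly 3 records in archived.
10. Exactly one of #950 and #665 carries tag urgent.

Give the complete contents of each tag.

From (3): #722 ∉ shared.
From (7): #684 ∈ archived.
(1) (exactly one): #104 ∉ archived.
(4) (exactly one): #843 ∈ archived.
(6) (exactly one): #950 ∈ archived.
(9): archived already has 3, so the rest are out.
(10) (exactly one): #665 ∈ urgent.
Only one tag left: #722 ∈ urgent.
(5) (exactly one): #794 ∉ urgent.
Only one tag left: #794 ∈ shared.
Suppose #104 ∉ shared: no assignment then satisfies all the clues, so #104 ∈ shared.

shared = {#104, #794}; urgent = {#665, #722}; archived = {#684, #843, #950}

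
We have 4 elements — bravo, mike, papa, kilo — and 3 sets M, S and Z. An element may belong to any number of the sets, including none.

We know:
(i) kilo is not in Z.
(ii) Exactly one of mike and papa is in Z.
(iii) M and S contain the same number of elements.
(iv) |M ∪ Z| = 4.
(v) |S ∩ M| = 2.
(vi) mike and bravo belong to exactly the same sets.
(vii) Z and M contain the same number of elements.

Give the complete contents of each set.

M = {kilo, papa}; S = {kilo, papa}; Z = {bravo, mike}

From (i): kilo ∉ Z.
Suppose bravo ∈ M: no assignment then satisfies all the clues, so bravo ∉ M.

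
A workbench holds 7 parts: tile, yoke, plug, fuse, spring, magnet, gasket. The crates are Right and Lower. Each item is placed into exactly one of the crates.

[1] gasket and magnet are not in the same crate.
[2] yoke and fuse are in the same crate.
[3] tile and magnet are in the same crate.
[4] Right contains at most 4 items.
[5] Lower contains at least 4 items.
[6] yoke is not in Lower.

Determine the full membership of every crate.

Right = {fuse, gasket, yoke}; Lower = {magnet, plug, spring, tile}

From (6): yoke ∉ Lower.
(2): fuse matches yoke: fuse ∉ Lower.
Only one crate left: yoke ∈ Right.
Only one crate left: fuse ∈ Right.
Suppose tile ∈ Right: no assignment then satisfies all the clues, so tile ∉ Right.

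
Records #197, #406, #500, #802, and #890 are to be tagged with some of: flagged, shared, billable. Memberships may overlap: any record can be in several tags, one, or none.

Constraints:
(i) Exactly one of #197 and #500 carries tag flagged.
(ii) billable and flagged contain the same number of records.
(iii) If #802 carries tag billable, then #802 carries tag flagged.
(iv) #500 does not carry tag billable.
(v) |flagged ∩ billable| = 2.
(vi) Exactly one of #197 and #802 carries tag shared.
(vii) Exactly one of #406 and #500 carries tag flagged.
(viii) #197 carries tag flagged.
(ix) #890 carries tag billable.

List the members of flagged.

flagged = {#197, #406, #802}

From (iv): #500 ∉ billable.
From (viii): #197 ∈ flagged.
From (ix): #890 ∈ billable.
(i) (exactly one): #500 ∉ flagged.
(vii) (exactly one): #406 ∈ flagged.
Suppose #802 ∉ flagged: no assignment then satisfies all the clues, so #802 ∈ flagged.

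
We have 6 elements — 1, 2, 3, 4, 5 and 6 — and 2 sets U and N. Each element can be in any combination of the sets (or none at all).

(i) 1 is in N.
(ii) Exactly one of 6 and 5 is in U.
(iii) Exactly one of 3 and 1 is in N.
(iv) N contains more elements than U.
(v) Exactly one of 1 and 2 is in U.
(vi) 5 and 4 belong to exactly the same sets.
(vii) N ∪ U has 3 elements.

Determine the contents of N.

N = {1, 2, 6}

From (i): 1 ∈ N.
(iii) (exactly one): 3 ∉ N.
Suppose 2 ∉ N: no assignment then satisfies all the clues, so 2 ∈ N.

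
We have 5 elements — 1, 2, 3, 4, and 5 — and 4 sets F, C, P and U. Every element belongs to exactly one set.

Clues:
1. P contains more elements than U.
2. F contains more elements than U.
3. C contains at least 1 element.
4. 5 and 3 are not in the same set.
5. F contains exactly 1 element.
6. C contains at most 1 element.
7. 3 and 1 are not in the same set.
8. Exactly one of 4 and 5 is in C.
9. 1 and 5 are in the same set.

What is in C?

C = {4}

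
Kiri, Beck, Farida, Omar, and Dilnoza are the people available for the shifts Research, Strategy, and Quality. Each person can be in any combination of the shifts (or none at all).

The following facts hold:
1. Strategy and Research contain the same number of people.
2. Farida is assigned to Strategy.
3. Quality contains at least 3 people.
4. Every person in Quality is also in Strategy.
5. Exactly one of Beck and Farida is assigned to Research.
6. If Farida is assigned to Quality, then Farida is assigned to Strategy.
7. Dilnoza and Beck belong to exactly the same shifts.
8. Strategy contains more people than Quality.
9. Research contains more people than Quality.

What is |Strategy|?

4

From (2): Farida ∈ Strategy.
Suppose Kiri ∉ Research: no assignment then satisfies all the clues, so Kiri ∈ Research.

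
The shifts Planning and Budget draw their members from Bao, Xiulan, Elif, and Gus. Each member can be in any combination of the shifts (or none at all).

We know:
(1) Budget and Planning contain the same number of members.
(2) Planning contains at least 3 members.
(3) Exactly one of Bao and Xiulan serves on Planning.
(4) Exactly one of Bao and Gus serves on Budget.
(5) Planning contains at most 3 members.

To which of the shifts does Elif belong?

Elif: Budget, Planning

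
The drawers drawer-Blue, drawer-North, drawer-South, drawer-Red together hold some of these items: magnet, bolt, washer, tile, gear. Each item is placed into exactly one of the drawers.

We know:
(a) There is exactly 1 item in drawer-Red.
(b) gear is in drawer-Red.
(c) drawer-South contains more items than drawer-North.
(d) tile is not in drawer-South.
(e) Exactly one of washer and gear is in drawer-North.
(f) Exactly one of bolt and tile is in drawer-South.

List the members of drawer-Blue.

drawer-Blue = {tile}

From (b): gear ∈ drawer-Red.
From (d): tile ∉ drawer-South.
(a): drawer-Red already has 1, so the rest are out.
(e) (exactly one): washer ∈ drawer-North.
(f) (exactly one): bolt ∈ drawer-South.
Suppose magnet ∈ drawer-Blue: no assignment then satisfies all the clues, so magnet ∉ drawer-Blue.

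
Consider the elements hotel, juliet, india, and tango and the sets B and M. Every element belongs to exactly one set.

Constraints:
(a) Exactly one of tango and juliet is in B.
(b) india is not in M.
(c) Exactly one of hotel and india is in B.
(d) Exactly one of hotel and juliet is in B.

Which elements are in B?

From (b): india ∉ M.
Only one set left: india ∈ B.
(c) (exactly one): hotel ∉ B.
(d) (exactly one): juliet ∈ B.
Only one set left: hotel ∈ M.
(a) (exactly one): tango ∉ B.
Only one set left: tango ∈ M.

B = {india, juliet}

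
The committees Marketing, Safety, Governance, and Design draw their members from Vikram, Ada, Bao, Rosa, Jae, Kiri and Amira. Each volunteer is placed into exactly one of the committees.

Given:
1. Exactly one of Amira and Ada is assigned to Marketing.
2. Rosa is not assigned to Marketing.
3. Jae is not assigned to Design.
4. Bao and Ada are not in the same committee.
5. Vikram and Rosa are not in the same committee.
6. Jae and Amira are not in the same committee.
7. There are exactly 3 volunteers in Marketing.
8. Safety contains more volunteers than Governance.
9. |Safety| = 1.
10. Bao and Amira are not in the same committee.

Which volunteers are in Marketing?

Marketing = {Ada, Jae, Vikram}

From (2): Rosa ∉ Marketing.
From (3): Jae ∉ Design.
Suppose Vikram ∉ Marketing: no assignment then satisfies all the clues, so Vikram ∈ Marketing.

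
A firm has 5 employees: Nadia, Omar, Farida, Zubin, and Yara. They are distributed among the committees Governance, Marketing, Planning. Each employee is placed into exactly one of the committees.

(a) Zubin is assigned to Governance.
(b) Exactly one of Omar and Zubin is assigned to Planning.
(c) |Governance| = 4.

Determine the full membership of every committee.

From (a): Zubin ∈ Governance.
(b) (exactly one): Omar ∈ Planning.
(c): only 4 candidates remain for Governance, so all are in.

Governance = {Farida, Nadia, Yara, Zubin}; Marketing = {}; Planning = {Omar}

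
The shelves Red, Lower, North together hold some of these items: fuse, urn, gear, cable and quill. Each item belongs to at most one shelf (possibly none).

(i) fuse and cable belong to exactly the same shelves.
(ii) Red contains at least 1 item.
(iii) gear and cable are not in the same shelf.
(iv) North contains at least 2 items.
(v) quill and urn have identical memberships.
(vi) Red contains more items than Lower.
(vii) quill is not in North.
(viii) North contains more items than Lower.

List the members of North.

North = {cable, fuse}

From (vii): quill ∉ North.
(v): urn matches quill: urn ∉ North.
Suppose fuse ∉ North: no assignment then satisfies all the clues, so fuse ∈ North.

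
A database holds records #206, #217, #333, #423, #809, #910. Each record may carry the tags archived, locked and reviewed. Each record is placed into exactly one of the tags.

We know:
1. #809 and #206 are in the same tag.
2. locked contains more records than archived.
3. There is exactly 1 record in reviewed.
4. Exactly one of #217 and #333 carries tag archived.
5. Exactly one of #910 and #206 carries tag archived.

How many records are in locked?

3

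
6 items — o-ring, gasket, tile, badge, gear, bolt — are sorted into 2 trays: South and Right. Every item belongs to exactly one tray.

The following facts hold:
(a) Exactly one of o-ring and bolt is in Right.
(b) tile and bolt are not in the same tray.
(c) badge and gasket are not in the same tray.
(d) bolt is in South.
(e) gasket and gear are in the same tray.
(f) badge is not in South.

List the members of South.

From (d): bolt ∈ South.
From (f): badge ∉ South.
(a) (exactly one): o-ring ∈ Right.
(b): tile ∉ South.
Only one tray left: tile ∈ Right.
Only one tray left: badge ∈ Right.
(c): gasket ∉ Right.
(e): gear matches gasket: gear ∉ Right.
Only one tray left: gasket ∈ South.
Only one tray left: gear ∈ South.

South = {bolt, gasket, gear}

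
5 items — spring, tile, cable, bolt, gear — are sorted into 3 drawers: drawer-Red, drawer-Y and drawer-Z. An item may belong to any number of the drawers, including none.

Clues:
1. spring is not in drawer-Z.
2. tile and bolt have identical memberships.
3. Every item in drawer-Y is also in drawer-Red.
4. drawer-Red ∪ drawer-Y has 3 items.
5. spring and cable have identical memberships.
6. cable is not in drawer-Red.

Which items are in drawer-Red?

drawer-Red = {bolt, gear, tile}

From (1): spring ∉ drawer-Z.
From (6): cable ∉ drawer-Red.
(3) contrapositive: cable ∉ drawer-Y.
(5): spring matches cable: spring ∉ drawer-Red.
(5): spring matches cable: spring ∉ drawer-Y.
(5): cable matches spring: cable ∉ drawer-Z.
Suppose tile ∉ drawer-Red: no assignment then satisfies all the clues, so tile ∈ drawer-Red.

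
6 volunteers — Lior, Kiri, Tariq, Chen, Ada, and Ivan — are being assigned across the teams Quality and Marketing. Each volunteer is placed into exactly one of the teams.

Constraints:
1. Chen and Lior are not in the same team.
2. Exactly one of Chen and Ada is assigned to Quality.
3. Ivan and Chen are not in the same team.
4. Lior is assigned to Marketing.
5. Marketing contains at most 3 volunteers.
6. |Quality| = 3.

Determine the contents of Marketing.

From (4): Lior ∈ Marketing.
(1): Chen ∉ Marketing.
Only one team left: Chen ∈ Quality.
(2) (exactly one): Ada ∉ Quality.
(3): Ivan ∉ Quality.
(6): only 3 candidates remain for Quality, so all are in.
Only one team left: Ada ∈ Marketing.
Only one team left: Ivan ∈ Marketing.

Marketing = {Ada, Ivan, Lior}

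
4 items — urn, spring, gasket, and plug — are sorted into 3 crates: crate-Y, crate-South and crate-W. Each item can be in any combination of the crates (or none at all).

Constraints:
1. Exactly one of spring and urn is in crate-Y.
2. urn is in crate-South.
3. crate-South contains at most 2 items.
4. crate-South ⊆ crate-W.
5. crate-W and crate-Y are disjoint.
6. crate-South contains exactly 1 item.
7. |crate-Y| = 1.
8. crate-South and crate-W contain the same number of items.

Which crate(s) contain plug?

From (2): urn ∈ crate-South.
(4) with urn ∈ crate-South: urn ∈ crate-W.
(5) (disjoint): urn ∉ crate-Y.
(6): crate-South already has 1, so the rest are out.
(1) (exactly one): spring ∈ crate-Y.
(5) (disjoint): spring ∉ crate-W.
(7): crate-Y already has 1, so the rest are out.
Suppose plug ∈ crate-W: no assignment then satisfies all the clues, so plug ∉ crate-W.

plug: none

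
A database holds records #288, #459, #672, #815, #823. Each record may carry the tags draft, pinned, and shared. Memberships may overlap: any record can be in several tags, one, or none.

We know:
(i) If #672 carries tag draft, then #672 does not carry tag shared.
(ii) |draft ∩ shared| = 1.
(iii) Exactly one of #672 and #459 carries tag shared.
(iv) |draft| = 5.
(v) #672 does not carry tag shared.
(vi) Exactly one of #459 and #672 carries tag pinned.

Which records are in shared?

shared = {#459}

From (v): #672 ∉ shared.
(iii) (exactly one): #459 ∈ shared.
(iv): only 5 candidates remain for draft, so all are in.
Suppose #288 ∈ shared: no assignment then satisfies all the clues, so #288 ∉ shared.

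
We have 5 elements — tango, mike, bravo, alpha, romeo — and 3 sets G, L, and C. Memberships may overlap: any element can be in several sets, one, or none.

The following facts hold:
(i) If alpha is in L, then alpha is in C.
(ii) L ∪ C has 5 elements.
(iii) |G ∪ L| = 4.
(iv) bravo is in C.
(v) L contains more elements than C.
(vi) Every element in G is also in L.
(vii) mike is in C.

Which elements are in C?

From (iv): bravo ∈ C.
From (vii): mike ∈ C.
Suppose tango ∈ C: no assignment then satisfies all the clues, so tango ∉ C.

C = {alpha, bravo, mike}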